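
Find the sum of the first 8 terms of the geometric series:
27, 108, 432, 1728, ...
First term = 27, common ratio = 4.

Sₙ = a(1 - rⁿ) / (1 - r)
S_8 = 27(1 - 4^8) / (1 - 4)
S_8 = 27(1 - 65536) / (-3)
S_8 = 589815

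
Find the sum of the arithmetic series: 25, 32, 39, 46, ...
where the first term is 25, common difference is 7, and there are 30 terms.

Sₙ = n/2 × (first + last)
Last term = a + (n-1)d = 25 + (30-1)×7 = 228
S_30 = 30/2 × (25 + 228)
S_30 = 30/2 × 253 = 3795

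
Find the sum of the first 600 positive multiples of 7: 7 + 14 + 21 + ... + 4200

Factor out 7: = 7(1 + 2 + ... + 600) = 7 × n(n+1)/2
= 7 × 600×601/2
= 7 × 180300
= 1262100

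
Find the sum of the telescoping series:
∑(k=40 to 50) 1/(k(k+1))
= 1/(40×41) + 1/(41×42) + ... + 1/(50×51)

Partial fractions: 1/(k(k+1)) = 1/k - 1/(k+1)
The series telescopes:
= (1/40 - 1/41) + (1/41 - 1/42) + ... + (1/50 - 1/51)
= 1/40 - 1/51
= 11/2040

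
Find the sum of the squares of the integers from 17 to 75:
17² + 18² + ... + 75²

Use ∑_{k=1}^{n} k² = n(n+1)(2n+1)/6, then subtract the first 16 terms.
∑_{k=1}^{75} k² = 75×76×151/6 = 143450
∑_{k=1}^{16} k² = 16×17×33/6 = 1496
∑_{k=17}^{75} k² = 143450 - 1496 = 141954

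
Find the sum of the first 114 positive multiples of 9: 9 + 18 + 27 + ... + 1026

Factor out 9: = 9(1 + 2 + ... + 114) = 9 × n(n+1)/2
= 9 × 114×115/2
= 9 × 6555
= 58995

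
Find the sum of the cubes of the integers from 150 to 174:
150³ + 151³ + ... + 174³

Use ∑_{k=1}^{n} k³ = [n(n+1)/2]², then subtract the first 149 terms.
∑_{k=1}^{174} k³ = [174×175/2]² = 15225² = 231800625
∑_{k=1}^{149} k³ = [149×150/2]² = 11175² = 124880625
∑_{k=150}^{174} k³ = 231800625 - 124880625 = 106920000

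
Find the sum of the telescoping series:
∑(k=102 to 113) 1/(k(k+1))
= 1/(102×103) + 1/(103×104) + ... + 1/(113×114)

Partial fractions: 1/(k(k+1)) = 1/k - 1/(k+1)
The series telescopes:
= (1/102 - 1/103) + (1/103 - 1/104) + ... + (1/113 - 1/114)
= 1/102 - 1/114
= 1/969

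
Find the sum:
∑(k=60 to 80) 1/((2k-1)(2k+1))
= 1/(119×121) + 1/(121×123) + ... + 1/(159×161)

Partial fractions: 1/((2k-1)(2k+1)) = (1/2)[1/(2k-1) - 1/(2k+1)]
The series telescopes:
= (1/2)[1/119 - 1/161]
= 3/2737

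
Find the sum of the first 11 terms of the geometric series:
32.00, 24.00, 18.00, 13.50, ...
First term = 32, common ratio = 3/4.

Sₙ = a(1 - rⁿ) / (1 - r)
S_11 = 32(1 - (3/4)^11) / (1 - (3/4))
S_11 = 32(1 - (177147/4194304)) / (1/4)
S_11 = 4017157/32768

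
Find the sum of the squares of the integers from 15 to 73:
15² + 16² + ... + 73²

Use ∑_{k=1}^{n} k² = n(n+1)(2n+1)/6, then subtract the first 14 terms.
∑_{k=1}^{73} k² = 73×74×147/6 = 132349
∑_{k=1}^{14} k² = 14×15×29/6 = 1015
∑_{k=15}^{73} k² = 132349 - 1015 = 131334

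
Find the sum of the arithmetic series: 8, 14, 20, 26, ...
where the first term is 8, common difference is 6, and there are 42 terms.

Sₙ = n/2 × (first + last)
Last term = a + (n-1)d = 8 + (42-1)×6 = 254
S_42 = 42/2 × (8 + 254)
S_42 = 42/2 × 262 = 5502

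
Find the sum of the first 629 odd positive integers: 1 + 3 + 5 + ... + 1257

Sum of first n odd numbers = n²
= 629²
= 395641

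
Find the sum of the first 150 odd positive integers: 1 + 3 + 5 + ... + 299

Sum of first n odd numbers = n²
= 150²
= 22500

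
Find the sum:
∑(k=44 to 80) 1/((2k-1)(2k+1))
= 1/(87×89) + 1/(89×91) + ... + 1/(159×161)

Partial fractions: 1/((2k-1)(2k+1)) = (1/2)[1/(2k-1) - 1/(2k+1)]
The series telescopes:
= (1/2)[1/87 - 1/161]
= 37/14007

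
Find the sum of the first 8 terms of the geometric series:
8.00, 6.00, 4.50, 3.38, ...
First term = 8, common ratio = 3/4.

Sₙ = a(1 - rⁿ) / (1 - r)
S_8 = 8(1 - (3/4)^8) / (1 - (3/4))
S_8 = 8(1 - (6561/65536)) / (1/4)
S_8 = 58975/2048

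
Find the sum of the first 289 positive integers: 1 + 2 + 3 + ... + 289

Formula: ∑k = n(n+1)/2
= 289×290/2
= 83810/2
= 41905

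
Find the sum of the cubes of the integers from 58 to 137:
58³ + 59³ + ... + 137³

Use ∑_{k=1}^{n} k³ = [n(n+1)/2]², then subtract the first 57 terms.
∑_{k=1}^{137} k³ = [137×138/2]² = 9453² = 89359209
∑_{k=1}^{57} k³ = [57×58/2]² = 1653² = 2732409
∑_{k=58}^{137} k³ = 89359209 - 2732409 = 86626800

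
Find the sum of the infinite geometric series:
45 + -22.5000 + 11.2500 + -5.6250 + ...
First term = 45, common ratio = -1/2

For |r| < 1, S = a / (1 - r)
S = 45 / (1 - (-1/2))
S = 45 / (3/2)
S = 30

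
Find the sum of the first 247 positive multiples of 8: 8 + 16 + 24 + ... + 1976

Factor out 8: = 8(1 + 2 + ... + 247) = 8 × n(n+1)/2
= 8 × 247×248/2
= 8 × 30628
= 245024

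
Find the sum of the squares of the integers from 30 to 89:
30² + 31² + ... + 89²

Use ∑_{k=1}^{n} k² = n(n+1)(2n+1)/6, then subtract the first 29 terms.
∑_{k=1}^{89} k² = 89×90×179/6 = 238965
∑_{k=1}^{29} k² = 29×30×59/6 = 8555
∑_{k=30}^{89} k² = 238965 - 8555 = 230410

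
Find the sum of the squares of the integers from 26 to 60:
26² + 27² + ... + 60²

Use ∑_{k=1}^{n} k² = n(n+1)(2n+1)/6, then subtract the first 25 terms.
∑_{k=1}^{60} k² = 60×61×121/6 = 73810
∑_{k=1}^{25} k² = 25×26×51/6 = 5525
∑_{k=26}^{60} k² = 73810 - 5525 = 68285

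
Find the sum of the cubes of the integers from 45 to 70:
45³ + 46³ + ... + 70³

Use ∑_{k=1}^{n} k³ = [n(n+1)/2]², then subtract the first 44 terms.
∑_{k=1}^{70} k³ = [70×71/2]² = 2485² = 6175225
∑_{k=1}^{44} k³ = [44×45/2]² = 990² = 980100
∑_{k=45}^{70} k³ = 6175225 - 980100 = 5195125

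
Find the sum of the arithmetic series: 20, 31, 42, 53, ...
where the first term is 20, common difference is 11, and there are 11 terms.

Sₙ = n/2 × (first + last)
Last term = a + (n-1)d = 20 + (11-1)×11 = 130
S_11 = 11/2 × (20 + 130)
S_11 = 11/2 × 150 = 825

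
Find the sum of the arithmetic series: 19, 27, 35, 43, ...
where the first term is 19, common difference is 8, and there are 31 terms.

Sₙ = n/2 × (first + last)
Last term = a + (n-1)d = 19 + (31-1)×8 = 259
S_31 = 31/2 × (19 + 259)
S_31 = 31/2 × 278 = 4309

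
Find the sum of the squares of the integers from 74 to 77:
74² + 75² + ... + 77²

Use ∑_{k=1}^{n} k² = n(n+1)(2n+1)/6, then subtract the first 73 terms.
∑_{k=1}^{77} k² = 77×78×155/6 = 155155
∑_{k=1}^{73} k² = 73×74×147/6 = 132349
∑_{k=74}^{77} k² = 155155 - 132349 = 22806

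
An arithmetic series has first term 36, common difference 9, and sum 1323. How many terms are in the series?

Using S = n/2 × [2a + (n-1)d]
1323 = n/2 × [2(36) + (n-1)(9)]
1323 = n/2 × [72 + 9n - 9]
2646 = n × [63 + 9n]
9n² + (63)n - 2646 = 0
Discriminant: Δ = (63)² - 4(9)(-2646) = 3969 + 95256 = 99225
√Δ = 315
n = [-(63) + √Δ] / (2·9) = (-63 + 315) / 18 = 252 / 18 = 14
(The negative root is discarded since n must be a positive integer.)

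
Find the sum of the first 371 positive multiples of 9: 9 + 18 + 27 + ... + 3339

Factor out 9: = 9(1 + 2 + ... + 371) = 9 × n(n+1)/2
= 9 × 371×372/2
= 9 × 69006
= 621054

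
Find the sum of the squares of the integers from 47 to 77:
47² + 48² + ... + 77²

Use ∑_{k=1}^{n} k² = n(n+1)(2n+1)/6, then subtract the first 46 terms.
∑_{k=1}^{77} k² = 77×78×155/6 = 155155
∑_{k=1}^{46} k² = 46×47×93/6 = 33511
∑_{k=47}^{77} k² = 155155 - 33511 = 121644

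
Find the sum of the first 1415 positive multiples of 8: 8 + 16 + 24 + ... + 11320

Factor out 8: = 8(1 + 2 + ... + 1415) = 8 × n(n+1)/2
= 8 × 1415×1416/2
= 8 × 1001820
= 8014560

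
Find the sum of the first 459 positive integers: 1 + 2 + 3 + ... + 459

Formula: ∑k = n(n+1)/2
= 459×460/2
= 211140/2
= 105570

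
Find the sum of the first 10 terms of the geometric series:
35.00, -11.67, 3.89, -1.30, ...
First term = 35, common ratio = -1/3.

Sₙ = a(1 - rⁿ) / (1 - r)
S_10 = 35(1 - (-1/3)^10) / (1 - (-1/3))
S_10 = 35(1 - (1/59049)) / (4/3)
S_10 = 516670/19683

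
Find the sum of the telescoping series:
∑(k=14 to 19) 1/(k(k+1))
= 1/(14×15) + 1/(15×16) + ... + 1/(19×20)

Partial fractions: 1/(k(k+1)) = 1/k - 1/(k+1)
The series telescopes:
= (1/14 - 1/15) + (1/15 - 1/16) + ... + (1/19 - 1/20)
= 1/14 - 1/20
= 3/140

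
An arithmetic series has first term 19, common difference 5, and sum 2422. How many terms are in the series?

Using S = n/2 × [2a + (n-1)d]
2422 = n/2 × [2(19) + (n-1)(5)]
2422 = n/2 × [38 + 5n - 5]
4844 = n × [33 + 5n]
5n² + (33)n - 4844 = 0
Discriminant: Δ = (33)² - 4(5)(-4844) = 1089 + 96880 = 97969
√Δ = 313
n = [-(33) + √Δ] / (2·5) = (-33 + 313) / 10 = 280 / 10 = 28
(The negative root is discarded since n must be a positive integer.)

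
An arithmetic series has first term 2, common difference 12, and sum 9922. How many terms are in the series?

Using S = n/2 × [2a + (n-1)d]
9922 = n/2 × [2(2) + (n-1)(12)]
9922 = n/2 × [4 + 12n - 12]
19844 = n × [-8 + 12n]
12n² + (-8)n - 19844 = 0
Discriminant: Δ = (-8)² - 4(12)(-19844) = 64 + 952512 = 952576
√Δ = 976
n = [-(-8) + √Δ] / (2·12) = (8 + 976) / 24 = 984 / 24 = 41
(The negative root is discarded since n must be a positive integer.)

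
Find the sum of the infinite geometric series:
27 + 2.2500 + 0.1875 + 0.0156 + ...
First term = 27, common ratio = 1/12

For |r| < 1, S = a / (1 - r)
S = 27 / (1 - (1/12))
S = 27 / (11/12)
S = 324/11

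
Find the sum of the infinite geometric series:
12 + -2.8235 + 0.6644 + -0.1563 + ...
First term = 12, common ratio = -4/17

For |r| < 1, S = a / (1 - r)
S = 12 / (1 - (-4/17))
S = 12 / (21/17)
S = 68/7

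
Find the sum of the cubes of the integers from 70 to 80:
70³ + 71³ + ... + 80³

Use ∑_{k=1}^{n} k³ = [n(n+1)/2]², then subtract the first 69 terms.
∑_{k=1}^{80} k³ = [80×81/2]² = 3240² = 10497600
∑_{k=1}^{69} k³ = [69×70/2]² = 2415² = 5832225
∑_{k=70}^{80} k³ = 10497600 - 5832225 = 4665375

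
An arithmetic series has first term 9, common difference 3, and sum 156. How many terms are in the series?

Using S = n/2 × [2a + (n-1)d]
156 = n/2 × [2(9) + (n-1)(3)]
156 = n/2 × [18 + 3n - 3]
312 = n × [15 + 3n]
3n² + (15)n - 312 = 0
Discriminant: Δ = (15)² - 4(3)(-312) = 225 + 3744 = 3969
√Δ = 63
n = [-(15) + √Δ] / (2·3) = (-15 + 63) / 6 = 48 / 6 = 8
(The negative root is discarded since n must be a positive integer.)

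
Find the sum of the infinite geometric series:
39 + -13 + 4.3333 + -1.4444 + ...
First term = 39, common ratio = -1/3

For |r| < 1, S = a / (1 - r)
S = 39 / (1 - (-1/3))
S = 39 / (4/3)
S = 117/4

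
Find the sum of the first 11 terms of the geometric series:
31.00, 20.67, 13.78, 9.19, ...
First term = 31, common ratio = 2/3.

Sₙ = a(1 - rⁿ) / (1 - r)
S_11 = 31(1 - (2/3)^11) / (1 - (2/3))
S_11 = 31(1 - (2048/177147)) / (1/3)
S_11 = 5428069/59049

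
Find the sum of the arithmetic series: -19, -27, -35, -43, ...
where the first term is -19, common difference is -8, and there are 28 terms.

Sₙ = n/2 × (first + last)
Last term = a + (n-1)d = -19 + (28-1)×(-8) = -235
S_28 = 28/2 × (-19 + (-235))
S_28 = 28/2 × (-254) = -3556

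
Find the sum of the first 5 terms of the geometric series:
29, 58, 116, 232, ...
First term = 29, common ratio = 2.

Sₙ = a(1 - rⁿ) / (1 - r)
S_5 = 29(1 - 2^5) / (1 - 2)
S_5 = 29(1 - 32) / (-1)
S_5 = 899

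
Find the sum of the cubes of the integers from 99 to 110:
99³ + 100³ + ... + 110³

Use ∑_{k=1}^{n} k³ = [n(n+1)/2]², then subtract the first 98 terms.
∑_{k=1}^{110} k³ = [110×111/2]² = 6105² = 37271025
∑_{k=1}^{98} k³ = [98×99/2]² = 4851² = 23532201
∑_{k=99}^{110} k³ = 37271025 - 23532201 = 13738824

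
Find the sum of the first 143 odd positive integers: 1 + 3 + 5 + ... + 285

Sum of first n odd numbers = n²
= 143²
= 20449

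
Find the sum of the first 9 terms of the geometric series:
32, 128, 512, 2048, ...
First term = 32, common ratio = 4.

Sₙ = a(1 - rⁿ) / (1 - r)
S_9 = 32(1 - 4^9) / (1 - 4)
S_9 = 32(1 - 262144) / (-3)
S_9 = 2796192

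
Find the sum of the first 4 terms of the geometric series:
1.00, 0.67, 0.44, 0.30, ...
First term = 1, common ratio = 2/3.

Sₙ = a(1 - rⁿ) / (1 - r)
S_4 = 1(1 - (2/3)^4) / (1 - (2/3))
S_4 = 1(1 - (16/81)) / (1/3)
S_4 = 65/27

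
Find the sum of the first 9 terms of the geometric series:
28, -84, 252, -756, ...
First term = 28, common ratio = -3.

Sₙ = a(1 - rⁿ) / (1 - r)
S_9 = 28(1 - (-3)^9) / (1 - (-3))
S_9 = 28(1 - (-19683)) / (4)
S_9 = 137788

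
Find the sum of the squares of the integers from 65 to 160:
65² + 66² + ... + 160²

Use ∑_{k=1}^{n} k² = n(n+1)(2n+1)/6, then subtract the first 64 terms.
∑_{k=1}^{160} k² = 160×161×321/6 = 1378160
∑_{k=1}^{64} k² = 64×65×129/6 = 89440
∑_{k=65}^{160} k² = 1378160 - 89440 = 1288720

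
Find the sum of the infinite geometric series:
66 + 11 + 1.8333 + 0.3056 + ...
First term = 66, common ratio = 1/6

For |r| < 1, S = a / (1 - r)
S = 66 / (1 - (1/6))
S = 66 / (5/6)
S = 396/5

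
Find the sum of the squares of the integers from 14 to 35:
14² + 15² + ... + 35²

Use ∑_{k=1}^{n} k² = n(n+1)(2n+1)/6, then subtract the first 13 terms.
∑_{k=1}^{35} k² = 35×36×71/6 = 14910
∑_{k=1}^{13} k² = 13×14×27/6 = 819
∑_{k=14}^{35} k² = 14910 - 819 = 14091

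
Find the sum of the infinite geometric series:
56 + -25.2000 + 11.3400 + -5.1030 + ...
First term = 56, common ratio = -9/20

For |r| < 1, S = a / (1 - r)
S = 56 / (1 - (-9/20))
S = 56 / (29/20)
S = 1120/29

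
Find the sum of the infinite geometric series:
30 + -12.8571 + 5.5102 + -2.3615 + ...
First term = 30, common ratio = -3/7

For |r| < 1, S = a / (1 - r)
S = 30 / (1 - (-3/7))
S = 30 / (10/7)
S = 21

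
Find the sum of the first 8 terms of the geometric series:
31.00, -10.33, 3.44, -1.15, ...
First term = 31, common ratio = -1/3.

Sₙ = a(1 - rⁿ) / (1 - r)
S_8 = 31(1 - (-1/3)^8) / (1 - (-1/3))
S_8 = 31(1 - (1/6561)) / (4/3)
S_8 = 50840/2187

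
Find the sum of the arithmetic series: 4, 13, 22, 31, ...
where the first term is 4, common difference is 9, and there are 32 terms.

Sₙ = n/2 × (first + last)
Last term = a + (n-1)d = 4 + (32-1)×9 = 283
S_32 = 32/2 × (4 + 283)
S_32 = 32/2 × 287 = 4592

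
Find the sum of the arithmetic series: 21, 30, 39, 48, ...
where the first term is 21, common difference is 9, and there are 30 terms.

Sₙ = n/2 × (first + last)
Last term = a + (n-1)d = 21 + (30-1)×9 = 282
S_30 = 30/2 × (21 + 282)
S_30 = 30/2 × 303 = 4545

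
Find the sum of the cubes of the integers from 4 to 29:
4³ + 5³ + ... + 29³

Use ∑_{k=1}^{n} k³ = [n(n+1)/2]², then subtract the first 3 terms.
∑_{k=1}^{29} k³ = [29×30/2]² = 435² = 189225
∑_{k=1}^{3} k³ = [3×4/2]² = 6² = 36
∑_{k=4}^{29} k³ = 189225 - 36 = 189189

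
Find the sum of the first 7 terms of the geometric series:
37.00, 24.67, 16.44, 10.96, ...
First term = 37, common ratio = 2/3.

Sₙ = a(1 - rⁿ) / (1 - r)
S_7 = 37(1 - (2/3)^7) / (1 - (2/3))
S_7 = 37(1 - (128/2187)) / (1/3)
S_7 = 76183/729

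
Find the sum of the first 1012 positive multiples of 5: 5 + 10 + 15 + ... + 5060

Factor out 5: = 5(1 + 2 + ... + 1012) = 5 × n(n+1)/2
= 5 × 1012×1013/2
= 5 × 512578
= 2562890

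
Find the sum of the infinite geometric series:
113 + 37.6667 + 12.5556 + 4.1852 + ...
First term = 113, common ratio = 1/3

For |r| < 1, S = a / (1 - r)
S = 113 / (1 - (1/3))
S = 113 / (2/3)
S = 339/2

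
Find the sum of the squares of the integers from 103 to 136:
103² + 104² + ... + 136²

Use ∑_{k=1}^{n} k² = n(n+1)(2n+1)/6, then subtract the first 102 terms.
∑_{k=1}^{136} k² = 136×137×273/6 = 847756
∑_{k=1}^{102} k² = 102×103×205/6 = 358955
∑_{k=103}^{136} k² = 847756 - 358955 = 488801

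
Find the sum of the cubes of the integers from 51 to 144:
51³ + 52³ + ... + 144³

Use ∑_{k=1}^{n} k³ = [n(n+1)/2]², then subtract the first 50 terms.
∑_{k=1}^{144} k³ = [144×145/2]² = 10440² = 108993600
∑_{k=1}^{50} k³ = [50×51/2]² = 1275² = 1625625
∑_{k=51}^{144} k³ = 108993600 - 1625625 = 107367975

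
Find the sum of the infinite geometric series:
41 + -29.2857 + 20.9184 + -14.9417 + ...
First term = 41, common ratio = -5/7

For |r| < 1, S = a / (1 - r)
S = 41 / (1 - (-5/7))
S = 41 / (12/7)
S = 287/12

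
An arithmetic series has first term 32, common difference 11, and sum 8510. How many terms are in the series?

Using S = n/2 × [2a + (n-1)d]
8510 = n/2 × [2(32) + (n-1)(11)]
8510 = n/2 × [64 + 11n - 11]
17020 = n × [53 + 11n]
11n² + (53)n - 17020 = 0
Discriminant: Δ = (53)² - 4(11)(-17020) = 2809 + 748880 = 751689
√Δ = 867
n = [-(53) + √Δ] / (2·11) = (-53 + 867) / 22 = 814 / 22 = 37
(The negative root is discarded since n must be a positive integer.)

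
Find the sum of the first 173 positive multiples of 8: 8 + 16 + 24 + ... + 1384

Factor out 8: = 8(1 + 2 + ... + 173) = 8 × n(n+1)/2
= 8 × 173×174/2
= 8 × 15051
= 120408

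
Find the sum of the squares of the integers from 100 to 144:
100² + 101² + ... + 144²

Use ∑_{k=1}^{n} k² = n(n+1)(2n+1)/6, then subtract the first 99 terms.
∑_{k=1}^{144} k² = 144×145×289/6 = 1005720
∑_{k=1}^{99} k² = 99×100×199/6 = 328350
∑_{k=100}^{144} k² = 1005720 - 328350 = 677370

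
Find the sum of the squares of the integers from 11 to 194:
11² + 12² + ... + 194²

Use ∑_{k=1}^{n} k² = n(n+1)(2n+1)/6, then subtract the first 10 terms.
∑_{k=1}^{194} k² = 194×195×389/6 = 2452645
∑_{k=1}^{10} k² = 10×11×21/6 = 385
∑_{k=11}^{194} k² = 2452645 - 385 = 2452260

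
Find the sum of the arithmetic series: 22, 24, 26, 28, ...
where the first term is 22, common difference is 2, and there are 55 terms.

Sₙ = n/2 × (first + last)
Last term = a + (n-1)d = 22 + (55-1)×2 = 130
S_55 = 55/2 × (22 + 130)
S_55 = 55/2 × 152 = 4180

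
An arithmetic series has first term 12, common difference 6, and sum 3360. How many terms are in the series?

Using S = n/2 × [2a + (n-1)d]
3360 = n/2 × [2(12) + (n-1)(6)]
3360 = n/2 × [24 + 6n - 6]
6720 = n × [18 + 6n]
6n² + (18)n - 6720 = 0
Discriminant: Δ = (18)² - 4(6)(-6720) = 324 + 161280 = 161604
√Δ = 402
n = [-(18) + √Δ] / (2·6) = (-18 + 402) / 12 = 384 / 12 = 32
(The negative root is discarded since n must be a positive integer.)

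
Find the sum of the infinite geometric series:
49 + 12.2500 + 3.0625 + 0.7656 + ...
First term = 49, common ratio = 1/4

For |r| < 1, S = a / (1 - r)
S = 49 / (1 - (1/4))
S = 49 / (3/4)
S = 196/3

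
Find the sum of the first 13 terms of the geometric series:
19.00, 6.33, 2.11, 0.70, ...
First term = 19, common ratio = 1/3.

Sₙ = a(1 - rⁿ) / (1 - r)
S_13 = 19(1 - (1/3)^13) / (1 - (1/3))
S_13 = 19(1 - (1/1594323)) / (2/3)
S_13 = 15146059/531441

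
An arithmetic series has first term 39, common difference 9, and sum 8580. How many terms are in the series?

Using S = n/2 × [2a + (n-1)d]
8580 = n/2 × [2(39) + (n-1)(9)]
8580 = n/2 × [78 + 9n - 9]
17160 = n × [69 + 9n]
9n² + (69)n - 17160 = 0
Discriminant: Δ = (69)² - 4(9)(-17160) = 4761 + 617760 = 622521
√Δ = 789
n = [-(69) + √Δ] / (2·9) = (-69 + 789) / 18 = 720 / 18 = 40
(The negative root is discarded since n must be a positive integer.)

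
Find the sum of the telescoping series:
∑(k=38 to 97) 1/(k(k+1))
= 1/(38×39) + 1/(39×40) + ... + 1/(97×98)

Partial fractions: 1/(k(k+1)) = 1/k - 1/(k+1)
The series telescopes:
= (1/38 - 1/39) + (1/39 - 1/40) + ... + (1/97 - 1/98)
= 1/38 - 1/98
= 15/931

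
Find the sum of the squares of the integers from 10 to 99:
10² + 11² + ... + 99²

Use ∑_{k=1}^{n} k² = n(n+1)(2n+1)/6, then subtract the first 9 terms.
∑_{k=1}^{99} k² = 99×100×199/6 = 328350
∑_{k=1}^{9} k² = 9×10×19/6 = 285
∑_{k=10}^{99} k² = 328350 - 285 = 328065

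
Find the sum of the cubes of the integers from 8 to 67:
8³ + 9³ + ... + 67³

Use ∑_{k=1}^{n} k³ = [n(n+1)/2]², then subtract the first 7 terms.
∑_{k=1}^{67} k³ = [67×68/2]² = 2278² = 5189284
∑_{k=1}^{7} k³ = [7×8/2]² = 28² = 784
∑_{k=8}^{67} k³ = 5189284 - 784 = 5188500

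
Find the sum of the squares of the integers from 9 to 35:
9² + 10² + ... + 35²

Use ∑_{k=1}^{n} k² = n(n+1)(2n+1)/6, then subtract the first 8 terms.
∑_{k=1}^{35} k² = 35×36×71/6 = 14910
∑_{k=1}^{8} k² = 8×9×17/6 = 204
∑_{k=9}^{35} k² = 14910 - 204 = 14706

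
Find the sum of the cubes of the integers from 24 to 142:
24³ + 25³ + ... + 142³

Use ∑_{k=1}^{n} k³ = [n(n+1)/2]², then subtract the first 23 terms.
∑_{k=1}^{142} k³ = [142×143/2]² = 10153² = 103083409
∑_{k=1}^{23} k³ = [23×24/2]² = 276² = 76176
∑_{k=24}^{142} k³ = 103083409 - 76176 = 103007233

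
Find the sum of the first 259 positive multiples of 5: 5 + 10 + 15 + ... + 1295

Factor out 5: = 5(1 + 2 + ... + 259) = 5 × n(n+1)/2
= 5 × 259×260/2
= 5 × 33670
= 168350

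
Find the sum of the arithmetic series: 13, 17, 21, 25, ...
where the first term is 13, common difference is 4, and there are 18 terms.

Sₙ = n/2 × (first + last)
Last term = a + (n-1)d = 13 + (18-1)×4 = 81
S_18 = 18/2 × (13 + 81)
S_18 = 18/2 × 94 = 846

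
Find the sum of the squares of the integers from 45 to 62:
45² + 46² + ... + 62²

Use ∑_{k=1}^{n} k² = n(n+1)(2n+1)/6, then subtract the first 44 terms.
∑_{k=1}^{62} k² = 62×63×125/6 = 81375
∑_{k=1}^{44} k² = 44×45×89/6 = 29370
∑_{k=45}^{62} k² = 81375 - 29370 = 52005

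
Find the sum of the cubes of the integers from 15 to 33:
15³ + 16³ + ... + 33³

Use ∑_{k=1}^{n} k³ = [n(n+1)/2]², then subtract the first 14 terms.
∑_{k=1}^{33} k³ = [33×34/2]² = 561² = 314721
∑_{k=1}^{14} k³ = [14×15/2]² = 105² = 11025
∑_{k=15}^{33} k³ = 314721 - 11025 = 303696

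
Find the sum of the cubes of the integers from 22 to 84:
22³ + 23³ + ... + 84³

Use ∑_{k=1}^{n} k³ = [n(n+1)/2]², then subtract the first 21 terms.
∑_{k=1}^{84} k³ = [84×85/2]² = 3570² = 12744900
∑_{k=1}^{21} k³ = [21×22/2]² = 231² = 53361
∑_{k=22}^{84} k³ = 12744900 - 53361 = 12691539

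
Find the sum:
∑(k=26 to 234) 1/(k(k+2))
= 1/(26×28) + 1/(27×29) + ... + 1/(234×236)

Partial fractions: 1/(k(k+2)) = (1/2)[1/k - 1/(k+2)]
Telescoping leaves the first two and last two terms:
= (1/2)[1/26 + 1/27 - 1/235 - 1/236]
= 1304369/38932920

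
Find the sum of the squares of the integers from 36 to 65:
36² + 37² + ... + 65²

Use ∑_{k=1}^{n} k² = n(n+1)(2n+1)/6, then subtract the first 35 terms.
∑_{k=1}^{65} k² = 65×66×131/6 = 93665
∑_{k=1}^{35} k² = 35×36×71/6 = 14910
∑_{k=36}^{65} k² = 93665 - 14910 = 78755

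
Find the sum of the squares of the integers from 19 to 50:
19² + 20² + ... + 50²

Use ∑_{k=1}^{n} k² = n(n+1)(2n+1)/6, then subtract the first 18 terms.
∑_{k=1}^{50} k² = 50×51×101/6 = 42925
∑_{k=1}^{18} k² = 18×19×37/6 = 2109
∑_{k=19}^{50} k² = 42925 - 2109 = 40816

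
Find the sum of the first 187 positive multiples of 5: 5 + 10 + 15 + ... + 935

Factor out 5: = 5(1 + 2 + ... + 187) = 5 × n(n+1)/2
= 5 × 187×188/2
= 5 × 17578
= 87890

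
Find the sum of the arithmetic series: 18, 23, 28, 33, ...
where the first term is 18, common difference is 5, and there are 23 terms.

Sₙ = n/2 × (first + last)
Last term = a + (n-1)d = 18 + (23-1)×5 = 128
S_23 = 23/2 × (18 + 128)
S_23 = 23/2 × 146 = 1679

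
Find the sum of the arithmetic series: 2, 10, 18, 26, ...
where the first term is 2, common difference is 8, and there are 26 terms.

Sₙ = n/2 × (first + last)
Last term = a + (n-1)d = 2 + (26-1)×8 = 202
S_26 = 26/2 × (2 + 202)
S_26 = 26/2 × 204 = 2652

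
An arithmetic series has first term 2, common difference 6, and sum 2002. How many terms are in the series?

Using S = n/2 × [2a + (n-1)d]
2002 = n/2 × [2(2) + (n-1)(6)]
2002 = n/2 × [4 + 6n - 6]
4004 = n × [-2 + 6n]
6n² + (-2)n - 4004 = 0
Discriminant: Δ = (-2)² - 4(6)(-4004) = 4 + 96096 = 96100
√Δ = 310
n = [-(-2) + √Δ] / (2·6) = (2 + 310) / 12 = 312 / 12 = 26
(The negative root is discarded since n must be a positive integer.)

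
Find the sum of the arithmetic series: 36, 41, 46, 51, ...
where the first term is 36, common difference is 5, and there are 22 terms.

Sₙ = n/2 × (first + last)
Last term = a + (n-1)d = 36 + (22-1)×5 = 141
S_22 = 22/2 × (36 + 141)
S_22 = 22/2 × 177 = 1947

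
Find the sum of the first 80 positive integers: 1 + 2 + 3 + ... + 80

Formula: ∑k = n(n+1)/2
= 80×81/2
= 6480/2
= 3240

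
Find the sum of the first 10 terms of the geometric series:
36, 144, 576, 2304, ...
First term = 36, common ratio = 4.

Sₙ = a(1 - rⁿ) / (1 - r)
S_10 = 36(1 - 4^10) / (1 - 4)
S_10 = 36(1 - 1048576) / (-3)
S_10 = 12582900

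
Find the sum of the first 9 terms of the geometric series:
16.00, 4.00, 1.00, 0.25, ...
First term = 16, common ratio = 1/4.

Sₙ = a(1 - rⁿ) / (1 - r)
S_9 = 16(1 - (1/4)^9) / (1 - (1/4))
S_9 = 16(1 - (1/262144)) / (3/4)
S_9 = 87381/4096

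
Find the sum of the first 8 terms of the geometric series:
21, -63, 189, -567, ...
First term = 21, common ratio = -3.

Sₙ = a(1 - rⁿ) / (1 - r)
S_8 = 21(1 - (-3)^8) / (1 - (-3))
S_8 = 21(1 - 6561) / (4)
S_8 = -34440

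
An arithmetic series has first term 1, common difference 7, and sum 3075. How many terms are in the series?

Using S = n/2 × [2a + (n-1)d]
3075 = n/2 × [2(1) + (n-1)(7)]
3075 = n/2 × [2 + 7n - 7]
6150 = n × [-5 + 7n]
7n² + (-5)n - 6150 = 0
Discriminant: Δ = (-5)² - 4(7)(-6150) = 25 + 172200 = 172225
√Δ = 415
n = [-(-5) + √Δ] / (2·7) = (5 + 415) / 14 = 420 / 14 = 30
(The negative root is discarded since n must be a positive integer.)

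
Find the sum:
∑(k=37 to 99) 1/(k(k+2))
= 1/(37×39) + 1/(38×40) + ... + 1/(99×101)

Partial fractions: 1/(k(k+2)) = (1/2)[1/k - 1/(k+2)]
Telescoping leaves the first two and last two terms:
= (1/2)[1/37 + 1/38 - 1/100 - 1/101]
= 237447/14200600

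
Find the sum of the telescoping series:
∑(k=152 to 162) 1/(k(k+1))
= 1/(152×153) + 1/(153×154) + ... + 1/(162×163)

Partial fractions: 1/(k(k+1)) = 1/k - 1/(k+1)
The series telescopes:
= (1/152 - 1/153) + (1/153 - 1/154) + ... + (1/162 - 1/163)
= 1/152 - 1/163
= 11/24776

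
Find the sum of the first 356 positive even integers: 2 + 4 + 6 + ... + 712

Sum of first n even numbers = n(n+1)
= 356×357
= 127092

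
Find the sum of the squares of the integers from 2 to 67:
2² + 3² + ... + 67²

Use ∑_{k=1}^{n} k² = n(n+1)(2n+1)/6, then subtract the first 1 terms.
∑_{k=1}^{67} k² = 67×68×135/6 = 102510
∑_{k=1}^{1} k² = 1×2×3/6 = 1
∑_{k=2}^{67} k² = 102510 - 1 = 102509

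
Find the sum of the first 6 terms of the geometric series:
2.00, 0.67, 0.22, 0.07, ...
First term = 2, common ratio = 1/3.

Sₙ = a(1 - rⁿ) / (1 - r)
S_6 = 2(1 - (1/3)^6) / (1 - (1/3))
S_6 = 2(1 - (1/729)) / (2/3)
S_6 = 728/243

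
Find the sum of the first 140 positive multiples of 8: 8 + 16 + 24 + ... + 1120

Factor out 8: = 8(1 + 2 + ... + 140) = 8 × n(n+1)/2
= 8 × 140×141/2
= 8 × 9870
= 78960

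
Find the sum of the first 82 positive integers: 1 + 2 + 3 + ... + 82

Formula: ∑k = n(n+1)/2
= 82×83/2
= 6806/2
= 3403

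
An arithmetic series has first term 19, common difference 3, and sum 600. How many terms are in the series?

Using S = n/2 × [2a + (n-1)d]
600 = n/2 × [2(19) + (n-1)(3)]
600 = n/2 × [38 + 3n - 3]
1200 = n × [35 + 3n]
3n² + (35)n - 1200 = 0
Discriminant: Δ = (35)² - 4(3)(-1200) = 1225 + 14400 = 15625
√Δ = 125
n = [-(35) + √Δ] / (2·3) = (-35 + 125) / 6 = 90 / 6 = 15
(The negative root is discarded since n must be a positive integer.)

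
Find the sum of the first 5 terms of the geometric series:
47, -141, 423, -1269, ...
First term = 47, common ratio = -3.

Sₙ = a(1 - rⁿ) / (1 - r)
S_5 = 47(1 - (-3)^5) / (1 - (-3))
S_5 = 47(1 - (-243)) / (4)
S_5 = 2867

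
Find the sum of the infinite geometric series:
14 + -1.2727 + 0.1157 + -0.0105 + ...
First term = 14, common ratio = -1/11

For |r| < 1, S = a / (1 - r)
S = 14 / (1 - (-1/11))
S = 14 / (12/11)
S = 77/6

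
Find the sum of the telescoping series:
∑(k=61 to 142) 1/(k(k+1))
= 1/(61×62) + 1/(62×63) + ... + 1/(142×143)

Partial fractions: 1/(k(k+1)) = 1/k - 1/(k+1)
The series telescopes:
= (1/61 - 1/62) + (1/62 - 1/63) + ... + (1/142 - 1/143)
= 1/61 - 1/143
= 82/8723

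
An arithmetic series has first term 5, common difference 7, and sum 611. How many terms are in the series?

Using S = n/2 × [2a + (n-1)d]
611 = n/2 × [2(5) + (n-1)(7)]
611 = n/2 × [10 + 7n - 7]
1222 = n × [3 + 7n]
7n² + (3)n - 1222 = 0
Discriminant: Δ = (3)² - 4(7)(-1222) = 9 + 34216 = 34225
√Δ = 185
n = [-(3) + √Δ] / (2·7) = (-3 + 185) / 14 = 182 / 14 = 13
(The negative root is discarded since n must be a positive integer.)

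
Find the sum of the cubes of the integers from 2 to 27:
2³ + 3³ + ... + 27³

Use ∑_{k=1}^{n} k³ = [n(n+1)/2]², then subtract the first 1 terms.
∑_{k=1}^{27} k³ = [27×28/2]² = 378² = 142884
∑_{k=1}^{1} k³ = [1×2/2]² = 1² = 1
∑_{k=2}^{27} k³ = 142884 - 1 = 142883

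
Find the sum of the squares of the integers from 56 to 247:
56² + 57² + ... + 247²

Use ∑_{k=1}^{n} k² = n(n+1)(2n+1)/6, then subtract the first 55 terms.
∑_{k=1}^{247} k² = 247×248×495/6 = 5053620
∑_{k=1}^{55} k² = 55×56×111/6 = 56980
∑_{k=56}^{247} k² = 5053620 - 56980 = 4996640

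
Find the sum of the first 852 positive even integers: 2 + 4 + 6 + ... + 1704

Sum of first n even numbers = n(n+1)
= 852×853
= 726756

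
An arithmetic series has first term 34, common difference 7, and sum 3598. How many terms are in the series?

Using S = n/2 × [2a + (n-1)d]
3598 = n/2 × [2(34) + (n-1)(7)]
3598 = n/2 × [68 + 7n - 7]
7196 = n × [61 + 7n]
7n² + (61)n - 7196 = 0
Discriminant: Δ = (61)² - 4(7)(-7196) = 3721 + 201488 = 205209
√Δ = 453
n = [-(61) + √Δ] / (2·7) = (-61 + 453) / 14 = 392 / 14 = 28
(The negative root is discarded since n must be a positive integer.)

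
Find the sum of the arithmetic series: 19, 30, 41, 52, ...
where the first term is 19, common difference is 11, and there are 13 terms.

Sₙ = n/2 × (first + last)
Last term = a + (n-1)d = 19 + (13-1)×11 = 151
S_13 = 13/2 × (19 + 151)
S_13 = 13/2 × 170 = 1105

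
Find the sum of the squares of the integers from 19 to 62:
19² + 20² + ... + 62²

Use ∑_{k=1}^{n} k² = n(n+1)(2n+1)/6, then subtract the first 18 terms.
∑_{k=1}^{62} k² = 62×63×125/6 = 81375
∑_{k=1}^{18} k² = 18×19×37/6 = 2109
∑_{k=19}^{62} k² = 81375 - 2109 = 79266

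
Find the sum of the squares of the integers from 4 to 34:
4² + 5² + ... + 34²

Use ∑_{k=1}^{n} k² = n(n+1)(2n+1)/6, then subtract the first 3 terms.
∑_{k=1}^{34} k² = 34×35×69/6 = 13685
∑_{k=1}^{3} k² = 3×4×7/6 = 14
∑_{k=4}^{34} k² = 13685 - 14 = 13671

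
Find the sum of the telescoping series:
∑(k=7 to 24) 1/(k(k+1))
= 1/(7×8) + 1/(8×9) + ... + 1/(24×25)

Partial fractions: 1/(k(k+1)) = 1/k - 1/(k+1)
The series telescopes:
= (1/7 - 1/8) + (1/8 - 1/9) + ... + (1/24 - 1/25)
= 1/7 - 1/25
= 18/175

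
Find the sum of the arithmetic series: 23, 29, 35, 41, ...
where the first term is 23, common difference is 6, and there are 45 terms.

Sₙ = n/2 × (first + last)
Last term = a + (n-1)d = 23 + (45-1)×6 = 287
S_45 = 45/2 × (23 + 287)
S_45 = 45/2 × 310 = 6975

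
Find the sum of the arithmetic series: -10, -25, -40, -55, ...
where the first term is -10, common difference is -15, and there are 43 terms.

Sₙ = n/2 × (first + last)
Last term = a + (n-1)d = -10 + (43-1)×(-15) = -640
S_43 = 43/2 × (-10 + (-640))
S_43 = 43/2 × (-650) = -13975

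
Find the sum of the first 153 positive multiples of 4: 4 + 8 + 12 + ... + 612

Factor out 4: = 4(1 + 2 + ... + 153) = 4 × n(n+1)/2
= 4 × 153×154/2
= 4 × 11781
= 47124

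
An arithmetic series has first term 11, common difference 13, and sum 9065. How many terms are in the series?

Using S = n/2 × [2a + (n-1)d]
9065 = n/2 × [2(11) + (n-1)(13)]
9065 = n/2 × [22 + 13n - 13]
18130 = n × [9 + 13n]
13n² + (9)n - 18130 = 0
Discriminant: Δ = (9)² - 4(13)(-18130) = 81 + 942760 = 942841
√Δ = 971
n = [-(9) + √Δ] / (2·13) = (-9 + 971) / 26 = 962 / 26 = 37
(The negative root is discarded since n must be a positive integer.)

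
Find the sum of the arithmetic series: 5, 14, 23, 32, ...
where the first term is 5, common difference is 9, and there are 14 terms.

Sₙ = n/2 × (first + last)
Last term = a + (n-1)d = 5 + (14-1)×9 = 122
S_14 = 14/2 × (5 + 122)
S_14 = 14/2 × 127 = 889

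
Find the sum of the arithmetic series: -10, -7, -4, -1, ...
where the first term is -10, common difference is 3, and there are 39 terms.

Sₙ = n/2 × (first + last)
Last term = a + (n-1)d = -10 + (39-1)×3 = 104
S_39 = 39/2 × (-10 + 104)
S_39 = 39/2 × 94 = 1833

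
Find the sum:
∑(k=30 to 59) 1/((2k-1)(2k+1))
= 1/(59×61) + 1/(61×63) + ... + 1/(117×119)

Partial fractions: 1/((2k-1)(2k+1)) = (1/2)[1/(2k-1) - 1/(2k+1)]
The series telescopes:
= (1/2)[1/59 - 1/119]
= 30/7021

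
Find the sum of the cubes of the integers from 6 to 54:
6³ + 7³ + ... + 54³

Use ∑_{k=1}^{n} k³ = [n(n+1)/2]², then subtract the first 5 terms.
∑_{k=1}^{54} k³ = [54×55/2]² = 1485² = 2205225
∑_{k=1}^{5} k³ = [5×6/2]² = 15² = 225
∑_{k=6}^{54} k³ = 2205225 - 225 = 2205000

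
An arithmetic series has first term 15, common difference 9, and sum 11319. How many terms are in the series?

Using S = n/2 × [2a + (n-1)d]
11319 = n/2 × [2(15) + (n-1)(9)]
11319 = n/2 × [30 + 9n - 9]
22638 = n × [21 + 9n]
9n² + (21)n - 22638 = 0
Discriminant: Δ = (21)² - 4(9)(-22638) = 441 + 814968 = 815409
√Δ = 903
n = [-(21) + √Δ] / (2·9) = (-21 + 903) / 18 = 882 / 18 = 49
(The negative root is discarded since n must be a positive integer.)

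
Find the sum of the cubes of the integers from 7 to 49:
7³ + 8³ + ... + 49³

Use ∑_{k=1}^{n} k³ = [n(n+1)/2]², then subtract the first 6 terms.
∑_{k=1}^{49} k³ = [49×50/2]² = 1225² = 1500625
∑_{k=1}^{6} k³ = [6×7/2]² = 21² = 441
∑_{k=7}^{49} k³ = 1500625 - 441 = 1500184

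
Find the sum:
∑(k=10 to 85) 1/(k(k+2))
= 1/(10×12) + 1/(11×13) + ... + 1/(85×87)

Partial fractions: 1/(k(k+2)) = (1/2)[1/k - 1/(k+2)]
Telescoping leaves the first two and last two terms:
= (1/2)[1/10 + 1/11 - 1/86 - 1/87]
= 34523/411510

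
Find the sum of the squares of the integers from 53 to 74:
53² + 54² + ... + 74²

Use ∑_{k=1}^{n} k² = n(n+1)(2n+1)/6, then subtract the first 52 terms.
∑_{k=1}^{74} k² = 74×75×149/6 = 137825
∑_{k=1}^{52} k² = 52×53×105/6 = 48230
∑_{k=53}^{74} k² = 137825 - 48230 = 89595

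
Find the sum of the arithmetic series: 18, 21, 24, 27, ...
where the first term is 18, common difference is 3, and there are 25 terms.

Sₙ = n/2 × (first + last)
Last term = a + (n-1)d = 18 + (25-1)×3 = 90
S_25 = 25/2 × (18 + 90)
S_25 = 25/2 × 108 = 1350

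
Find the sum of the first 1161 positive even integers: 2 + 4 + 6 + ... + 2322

Sum of first n even numbers = n(n+1)
= 1161×1162
= 1349082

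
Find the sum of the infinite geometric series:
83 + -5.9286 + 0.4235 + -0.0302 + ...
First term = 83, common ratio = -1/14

For |r| < 1, S = a / (1 - r)
S = 83 / (1 - (-1/14))
S = 83 / (15/14)
S = 1162/15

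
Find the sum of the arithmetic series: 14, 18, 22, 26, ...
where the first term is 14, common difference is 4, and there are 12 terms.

Sₙ = n/2 × (first + last)
Last term = a + (n-1)d = 14 + (12-1)×4 = 58
S_12 = 12/2 × (14 + 58)
S_12 = 12/2 × 72 = 432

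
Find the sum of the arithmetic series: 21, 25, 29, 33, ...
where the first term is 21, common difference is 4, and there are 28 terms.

Sₙ = n/2 × (first + last)
Last term = a + (n-1)d = 21 + (28-1)×4 = 129
S_28 = 28/2 × (21 + 129)
S_28 = 28/2 × 150 = 2100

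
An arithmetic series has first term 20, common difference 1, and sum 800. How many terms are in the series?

Using S = n/2 × [2a + (n-1)d]
800 = n/2 × [2(20) + (n-1)(1)]
800 = n/2 × [40 + 1n - 1]
1600 = n × [39 + 1n]
1n² + (39)n - 1600 = 0
Discriminant: Δ = (39)² - 4(1)(-1600) = 1521 + 6400 = 7921
√Δ = 89
n = [-(39) + √Δ] / (2·1) = (-39 + 89) / 2 = 50 / 2 = 25
(The negative root is discarded since n must be a positive integer.)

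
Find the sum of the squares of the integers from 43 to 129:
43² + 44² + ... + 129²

Use ∑_{k=1}^{n} k² = n(n+1)(2n+1)/6, then subtract the first 42 terms.
∑_{k=1}^{129} k² = 129×130×259/6 = 723905
∑_{k=1}^{42} k² = 42×43×85/6 = 25585
∑_{k=43}^{129} k² = 723905 - 25585 = 698320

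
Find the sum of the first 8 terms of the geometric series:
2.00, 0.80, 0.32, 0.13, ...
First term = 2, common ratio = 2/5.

Sₙ = a(1 - rⁿ) / (1 - r)
S_8 = 2(1 - (2/5)^8) / (1 - (2/5))
S_8 = 2(1 - (256/390625)) / (3/5)
S_8 = 260246/78125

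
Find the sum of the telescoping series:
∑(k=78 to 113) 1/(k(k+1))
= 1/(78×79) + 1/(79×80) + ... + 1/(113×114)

Partial fractions: 1/(k(k+1)) = 1/k - 1/(k+1)
The series telescopes:
= (1/78 - 1/79) + (1/79 - 1/80) + ... + (1/113 - 1/114)
= 1/78 - 1/114
= 1/247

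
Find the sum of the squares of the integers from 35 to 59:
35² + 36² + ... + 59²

Use ∑_{k=1}^{n} k² = n(n+1)(2n+1)/6, then subtract the first 34 terms.
∑_{k=1}^{59} k² = 59×60×119/6 = 70210
∑_{k=1}^{34} k² = 34×35×69/6 = 13685
∑_{k=35}^{59} k² = 70210 - 13685 = 56525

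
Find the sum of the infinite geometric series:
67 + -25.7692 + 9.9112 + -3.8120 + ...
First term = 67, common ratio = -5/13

For |r| < 1, S = a / (1 - r)
S = 67 / (1 - (-5/13))
S = 67 / (18/13)
S = 871/18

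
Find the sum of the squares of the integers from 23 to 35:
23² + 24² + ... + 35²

Use ∑_{k=1}^{n} k² = n(n+1)(2n+1)/6, then subtract the first 22 terms.
∑_{k=1}^{35} k² = 35×36×71/6 = 14910
∑_{k=1}^{22} k² = 22×23×45/6 = 3795
∑_{k=23}^{35} k² = 14910 - 3795 = 11115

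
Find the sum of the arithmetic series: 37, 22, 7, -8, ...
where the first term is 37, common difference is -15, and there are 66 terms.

Sₙ = n/2 × (first + last)
Last term = a + (n-1)d = 37 + (66-1)×(-15) = -938
S_66 = 66/2 × (37 + (-938))
S_66 = 66/2 × (-901) = -29733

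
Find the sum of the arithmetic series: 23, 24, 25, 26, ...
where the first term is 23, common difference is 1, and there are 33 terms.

Sₙ = n/2 × (first + last)
Last term = a + (n-1)d = 23 + (33-1)×1 = 55
S_33 = 33/2 × (23 + 55)
S_33 = 33/2 × 78 = 1287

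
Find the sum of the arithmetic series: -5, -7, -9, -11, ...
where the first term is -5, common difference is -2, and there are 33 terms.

Sₙ = n/2 × (first + last)
Last term = a + (n-1)d = -5 + (33-1)×(-2) = -69
S_33 = 33/2 × (-5 + (-69))
S_33 = 33/2 × (-74) = -1221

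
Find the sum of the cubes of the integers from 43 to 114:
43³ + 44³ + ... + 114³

Use ∑_{k=1}^{n} k³ = [n(n+1)/2]², then subtract the first 42 terms.
∑_{k=1}^{114} k³ = [114×115/2]² = 6555² = 42968025
∑_{k=1}^{42} k³ = [42×43/2]² = 903² = 815409
∑_{k=43}^{114} k³ = 42968025 - 815409 = 42152616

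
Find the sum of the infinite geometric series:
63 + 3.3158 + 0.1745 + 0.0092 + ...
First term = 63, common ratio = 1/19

For |r| < 1, S = a / (1 - r)
S = 63 / (1 - (1/19))
S = 63 / (18/19)
S = 133/2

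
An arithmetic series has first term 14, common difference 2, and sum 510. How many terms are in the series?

Using S = n/2 × [2a + (n-1)d]
510 = n/2 × [2(14) + (n-1)(2)]
510 = n/2 × [28 + 2n - 2]
1020 = n × [26 + 2n]
2n² + (26)n - 1020 = 0
Discriminant: Δ = (26)² - 4(2)(-1020) = 676 + 8160 = 8836
√Δ = 94
n = [-(26) + √Δ] / (2·2) = (-26 + 94) / 4 = 68 / 4 = 17
(The negative root is discarded since n must be a positive integer.)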